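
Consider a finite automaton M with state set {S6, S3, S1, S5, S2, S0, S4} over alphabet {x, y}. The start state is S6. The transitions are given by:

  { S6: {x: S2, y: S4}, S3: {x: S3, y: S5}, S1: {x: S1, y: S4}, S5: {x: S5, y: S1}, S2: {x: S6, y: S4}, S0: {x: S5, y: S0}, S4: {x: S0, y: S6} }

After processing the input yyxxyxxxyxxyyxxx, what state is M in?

Trace: S6 -y-> S4 -y-> S6 -x-> S2 -x-> S6 -y-> S4 -x-> S0 -x-> S5 -x-> S5 -y-> S1 -x-> S1 -x-> S1 -y-> S4 -y-> S6 -x-> S2 -x-> S6 -x-> S2

S2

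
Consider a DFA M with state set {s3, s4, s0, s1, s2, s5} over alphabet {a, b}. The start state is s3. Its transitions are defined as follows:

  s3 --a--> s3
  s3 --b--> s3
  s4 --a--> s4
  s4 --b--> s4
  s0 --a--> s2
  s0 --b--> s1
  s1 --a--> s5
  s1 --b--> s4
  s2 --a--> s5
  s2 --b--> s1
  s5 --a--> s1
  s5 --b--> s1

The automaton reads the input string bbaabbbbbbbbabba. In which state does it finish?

s3

s3 → s3 → s3 → s3 → s3 → s3 → s3 → s3 → s3 → s3 → s3 → s3 → s3 → s3 → s3 → s3 → s3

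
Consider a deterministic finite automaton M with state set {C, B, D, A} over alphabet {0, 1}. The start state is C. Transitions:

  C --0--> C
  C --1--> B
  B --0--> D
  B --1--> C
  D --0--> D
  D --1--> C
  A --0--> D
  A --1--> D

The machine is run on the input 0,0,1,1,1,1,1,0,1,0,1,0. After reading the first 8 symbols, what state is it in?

D

start at C
read '0': C → C
read '0': C → C
read '1': C → B
read '1': B → C
read '1': C → B
read '1': B → C
read '1': C → B
read '0': B → D
After 8 symbols: D.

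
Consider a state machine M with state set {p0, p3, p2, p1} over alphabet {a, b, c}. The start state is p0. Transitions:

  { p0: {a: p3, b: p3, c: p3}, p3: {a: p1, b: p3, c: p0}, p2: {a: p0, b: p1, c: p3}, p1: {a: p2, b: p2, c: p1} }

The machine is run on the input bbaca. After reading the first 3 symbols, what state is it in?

Trace: p0 -b-> p3 -b-> p3 -a-> p1
After 3 symbols: p1.

p1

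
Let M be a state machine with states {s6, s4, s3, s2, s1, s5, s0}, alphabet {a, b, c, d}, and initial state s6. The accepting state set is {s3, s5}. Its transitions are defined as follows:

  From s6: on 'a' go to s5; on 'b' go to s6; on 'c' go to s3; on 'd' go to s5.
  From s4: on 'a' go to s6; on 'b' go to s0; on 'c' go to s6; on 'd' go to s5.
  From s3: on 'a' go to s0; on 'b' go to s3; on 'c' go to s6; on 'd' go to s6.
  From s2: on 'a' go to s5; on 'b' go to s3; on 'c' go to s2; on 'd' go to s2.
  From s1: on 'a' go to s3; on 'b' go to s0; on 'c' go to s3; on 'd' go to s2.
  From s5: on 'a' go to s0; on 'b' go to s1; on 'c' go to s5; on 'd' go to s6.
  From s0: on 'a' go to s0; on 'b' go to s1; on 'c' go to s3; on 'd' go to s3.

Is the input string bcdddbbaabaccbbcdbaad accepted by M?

Yes

Trace: s6 -b-> s6 -c-> s3 -d-> s6 -d-> s5 -d-> s6 -b-> s6 -b-> s6 -a-> s5 -a-> s0 -b-> s1 -a-> s3 -c-> s6 -c-> s3 -b-> s3 -b-> s3 -c-> s6 -d-> s5 -b-> s1 -a-> s3 -a-> s0 -d-> s3
End state s3 is accepting.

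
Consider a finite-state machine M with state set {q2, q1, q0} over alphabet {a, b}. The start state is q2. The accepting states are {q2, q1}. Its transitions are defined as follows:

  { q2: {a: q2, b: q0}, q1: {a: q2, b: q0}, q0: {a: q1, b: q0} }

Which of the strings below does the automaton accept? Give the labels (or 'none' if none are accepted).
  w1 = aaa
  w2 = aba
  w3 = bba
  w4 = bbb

w1, w2, w3

w1: q2 → q2 → q2 → q2  → end q2, accepted
w2: q2 → q2 → q0 → q1  → end q1, accepted
w3: q2 → q0 → q0 → q1  → end q1, accepted
w4: q2 → q0 → q0 → q0  → end q0, rejected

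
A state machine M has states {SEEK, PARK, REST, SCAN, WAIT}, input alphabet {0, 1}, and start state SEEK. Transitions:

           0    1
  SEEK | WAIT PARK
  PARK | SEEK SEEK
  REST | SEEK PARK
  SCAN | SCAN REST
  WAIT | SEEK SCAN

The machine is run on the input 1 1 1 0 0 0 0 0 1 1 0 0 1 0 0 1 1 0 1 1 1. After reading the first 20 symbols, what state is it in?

SEEK

SEEK → PARK → SEEK → PARK → SEEK → WAIT → SEEK → WAIT → SEEK → PARK → SEEK → WAIT → SEEK → PARK → SEEK → WAIT → SCAN → REST → SEEK → PARK → SEEK
After 20 symbols: SEEK.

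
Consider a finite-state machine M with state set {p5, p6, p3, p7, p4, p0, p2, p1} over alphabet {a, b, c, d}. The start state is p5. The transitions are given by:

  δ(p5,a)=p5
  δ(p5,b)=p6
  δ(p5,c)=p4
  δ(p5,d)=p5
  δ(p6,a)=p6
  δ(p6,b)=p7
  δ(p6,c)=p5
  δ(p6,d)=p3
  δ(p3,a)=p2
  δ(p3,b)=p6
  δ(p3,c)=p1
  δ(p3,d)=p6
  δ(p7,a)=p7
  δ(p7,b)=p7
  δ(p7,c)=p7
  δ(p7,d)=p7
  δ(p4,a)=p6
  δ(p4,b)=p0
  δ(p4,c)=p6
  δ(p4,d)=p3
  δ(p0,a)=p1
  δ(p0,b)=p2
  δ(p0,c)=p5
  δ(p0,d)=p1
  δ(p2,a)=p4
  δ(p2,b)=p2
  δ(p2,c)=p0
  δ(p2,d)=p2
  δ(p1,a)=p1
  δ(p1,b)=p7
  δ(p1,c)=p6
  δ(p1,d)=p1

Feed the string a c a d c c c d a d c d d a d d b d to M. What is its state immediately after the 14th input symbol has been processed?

p6

start at p5
read 'a': p5 → p5
read 'c': p5 → p4
read 'a': p4 → p6
read 'd': p6 → p3
read 'c': p3 → p1
read 'c': p1 → p6
read 'c': p6 → p5
read 'd': p5 → p5
read 'a': p5 → p5
read 'd': p5 → p5
read 'c': p5 → p4
read 'd': p4 → p3
read 'd': p3 → p6
read 'a': p6 → p6
After 14 symbols: p6.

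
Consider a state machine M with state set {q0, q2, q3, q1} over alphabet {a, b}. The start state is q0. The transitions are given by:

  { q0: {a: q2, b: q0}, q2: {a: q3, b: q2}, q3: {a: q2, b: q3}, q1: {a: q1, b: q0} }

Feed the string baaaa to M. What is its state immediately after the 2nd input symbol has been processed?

q2

start at q0
read 'b': q0 → q0
read 'a': q0 → q2
After 2 symbols: q2.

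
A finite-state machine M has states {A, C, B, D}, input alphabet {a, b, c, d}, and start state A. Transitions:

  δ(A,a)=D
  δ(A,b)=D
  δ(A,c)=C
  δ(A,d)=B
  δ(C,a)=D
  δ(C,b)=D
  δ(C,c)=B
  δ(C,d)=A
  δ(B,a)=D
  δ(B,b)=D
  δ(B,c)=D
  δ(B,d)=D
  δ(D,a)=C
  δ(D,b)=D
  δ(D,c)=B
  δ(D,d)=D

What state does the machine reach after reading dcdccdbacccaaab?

Trace: A -d-> B -c-> D -d-> D -c-> B -c-> D -d-> D -b-> D -a-> C -c-> B -c-> D -c-> B -a-> D -a-> C -a-> D -b-> D

D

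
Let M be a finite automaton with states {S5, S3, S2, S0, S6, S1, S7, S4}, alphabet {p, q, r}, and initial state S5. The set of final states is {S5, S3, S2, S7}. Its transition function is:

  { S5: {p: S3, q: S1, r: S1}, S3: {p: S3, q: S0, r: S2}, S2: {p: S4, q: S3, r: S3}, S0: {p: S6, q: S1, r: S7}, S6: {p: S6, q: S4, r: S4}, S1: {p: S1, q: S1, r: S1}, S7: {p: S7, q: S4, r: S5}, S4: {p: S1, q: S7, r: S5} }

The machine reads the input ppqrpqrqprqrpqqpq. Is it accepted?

No

start at S5
read 'p': S5 → S3
read 'p': S3 → S3
read 'q': S3 → S0
read 'r': S0 → S7
read 'p': S7 → S7
read 'q': S7 → S4
read 'r': S4 → S5
read 'q': S5 → S1
read 'p': S1 → S1
read 'r': S1 → S1
read 'q': S1 → S1
read 'r': S1 → S1
read 'p': S1 → S1
read 'q': S1 → S1
read 'q': S1 → S1
read 'p': S1 → S1
read 'q': S1 → S1
End state S1 is not accepting.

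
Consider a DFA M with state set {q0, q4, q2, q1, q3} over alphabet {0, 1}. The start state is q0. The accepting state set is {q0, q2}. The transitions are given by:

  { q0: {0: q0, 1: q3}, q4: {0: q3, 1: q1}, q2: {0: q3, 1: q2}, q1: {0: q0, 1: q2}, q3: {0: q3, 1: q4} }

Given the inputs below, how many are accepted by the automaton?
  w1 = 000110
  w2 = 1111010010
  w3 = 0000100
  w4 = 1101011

w1:
  start at q0
  read '0': q0 → q0
  read '0': q0 → q0
  read '0': q0 → q0
  read '1': q0 → q3
  read '1': q3 → q4
  read '0': q4 → q3
  end q3, rejected
w2:
  start at q0
  read '1': q0 → q3
  read '1': q3 → q4
  read '1': q4 → q1
  read '1': q1 → q2
  read '0': q2 → q3
  read '1': q3 → q4
  read '0': q4 → q3
  read '0': q3 → q3
  read '1': q3 → q4
  read '0': q4 → q3
  end q3, rejected
w3:
  start at q0
  read '0': q0 → q0
  read '0': q0 → q0
  read '0': q0 → q0
  read '0': q0 → q0
  read '1': q0 → q3
  read '0': q3 → q3
  read '0': q3 → q3
  end q3, rejected
w4:
  start at q0
  read '1': q0 → q3
  read '1': q3 → q4
  read '0': q4 → q3
  read '1': q3 → q4
  read '0': q4 → q3
  read '1': q3 → q4
  read '1': q4 → q1
  end q1, rejected

0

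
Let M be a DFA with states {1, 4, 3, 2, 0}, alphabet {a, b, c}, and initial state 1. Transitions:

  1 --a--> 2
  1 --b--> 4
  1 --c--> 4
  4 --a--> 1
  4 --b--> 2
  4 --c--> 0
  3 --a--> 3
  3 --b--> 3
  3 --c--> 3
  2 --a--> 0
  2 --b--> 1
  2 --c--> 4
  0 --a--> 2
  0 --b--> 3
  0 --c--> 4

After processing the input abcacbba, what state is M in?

start at 1
read 'a': 1 → 2
read 'b': 2 → 1
read 'c': 1 → 4
read 'a': 4 → 1
read 'c': 1 → 4
read 'b': 4 → 2
read 'b': 2 → 1
read 'a': 1 → 2

2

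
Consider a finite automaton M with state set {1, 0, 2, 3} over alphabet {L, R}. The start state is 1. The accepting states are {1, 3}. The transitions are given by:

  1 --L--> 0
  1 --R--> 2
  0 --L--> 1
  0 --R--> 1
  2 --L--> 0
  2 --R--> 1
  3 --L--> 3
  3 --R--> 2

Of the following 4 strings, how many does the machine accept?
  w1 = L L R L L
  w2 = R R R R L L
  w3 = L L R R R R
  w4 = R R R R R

3

w1: 1 → 0 → 1 → 2 → 0 → 1  → end 1, accepted
w2: 1 → 2 → 1 → 2 → 1 → 0 → 1  → end 1, accepted
w3: 1 → 0 → 1 → 2 → 1 → 2 → 1  → end 1, accepted
w4: 1 → 2 → 1 → 2 → 1 → 2  → end 2, rejected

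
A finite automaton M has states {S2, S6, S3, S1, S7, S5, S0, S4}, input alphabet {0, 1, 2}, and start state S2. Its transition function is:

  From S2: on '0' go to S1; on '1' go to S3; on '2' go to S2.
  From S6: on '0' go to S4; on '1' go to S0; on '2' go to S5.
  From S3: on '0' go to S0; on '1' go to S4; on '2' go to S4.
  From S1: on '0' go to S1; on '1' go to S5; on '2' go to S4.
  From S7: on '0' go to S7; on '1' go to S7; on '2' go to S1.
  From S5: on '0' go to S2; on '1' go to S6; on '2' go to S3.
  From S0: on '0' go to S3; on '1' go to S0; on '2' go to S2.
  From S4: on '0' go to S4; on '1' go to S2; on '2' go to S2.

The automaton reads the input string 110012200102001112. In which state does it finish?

S2 → S3 → S4 → S4 → S4 → S2 → S2 → S2 → S1 → S1 → S5 → S2 → S2 → S1 → S1 → S5 → S6 → S0 → S2

S2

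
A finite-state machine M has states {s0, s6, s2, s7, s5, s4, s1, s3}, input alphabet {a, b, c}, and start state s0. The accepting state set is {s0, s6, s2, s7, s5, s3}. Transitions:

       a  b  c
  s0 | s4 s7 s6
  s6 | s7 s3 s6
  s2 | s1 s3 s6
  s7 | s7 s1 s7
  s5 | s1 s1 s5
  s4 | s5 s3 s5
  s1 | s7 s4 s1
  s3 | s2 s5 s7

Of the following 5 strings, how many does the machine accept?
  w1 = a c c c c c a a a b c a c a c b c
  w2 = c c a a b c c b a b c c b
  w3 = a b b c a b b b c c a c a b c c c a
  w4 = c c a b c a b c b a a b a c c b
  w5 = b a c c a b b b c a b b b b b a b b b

2

w1:
  start at s0
  read 'a': s0 → s4
  read 'c': s4 → s5
  read 'c': s5 → s5
  read 'c': s5 → s5
  read 'c': s5 → s5
  read 'c': s5 → s5
  read 'a': s5 → s1
  read 'a': s1 → s7
  read 'a': s7 → s7
  read 'b': s7 → s1
  read 'c': s1 → s1
  read 'a': s1 → s7
  read 'c': s7 → s7
  read 'a': s7 → s7
  read 'c': s7 → s7
  read 'b': s7 → s1
  read 'c': s1 → s1
  end s1, rejected
w2:
  start at s0
  read 'c': s0 → s6
  read 'c': s6 → s6
  read 'a': s6 → s7
  read 'a': s7 → s7
  read 'b': s7 → s1
  read 'c': s1 → s1
  read 'c': s1 → s1
  read 'b': s1 → s4
  read 'a': s4 → s5
  read 'b': s5 → s1
  read 'c': s1 → s1
  read 'c': s1 → s1
  read 'b': s1 → s4
  end s4, rejected
w3:
  start at s0
  read 'a': s0 → s4
  read 'b': s4 → s3
  read 'b': s3 → s5
  read 'c': s5 → s5
  read 'a': s5 → s1
  read 'b': s1 → s4
  read 'b': s4 → s3
  read 'b': s3 → s5
  read 'c': s5 → s5
  read 'c': s5 → s5
  read 'a': s5 → s1
  read 'c': s1 → s1
  read 'a': s1 → s7
  read 'b': s7 → s1
  read 'c': s1 → s1
  read 'c': s1 → s1
  read 'c': s1 → s1
  read 'a': s1 → s7
  end s7, accepted
w4:
  start at s0
  read 'c': s0 → s6
  read 'c': s6 → s6
  read 'a': s6 → s7
  read 'b': s7 → s1
  read 'c': s1 → s1
  read 'a': s1 → s7
  read 'b': s7 → s1
  read 'c': s1 → s1
  read 'b': s1 → s4
  read 'a': s4 → s5
  read 'a': s5 → s1
  read 'b': s1 → s4
  read 'a': s4 → s5
  read 'c': s5 → s5
  read 'c': s5 → s5
  read 'b': s5 → s1
  end s1, rejected
w5:
  start at s0
  read 'b': s0 → s7
  read 'a': s7 → s7
  read 'c': s7 → s7
  read 'c': s7 → s7
  read 'a': s7 → s7
  read 'b': s7 → s1
  read 'b': s1 → s4
  read 'b': s4 → s3
  read 'c': s3 → s7
  read 'a': s7 → s7
  read 'b': s7 → s1
  read 'b': s1 → s4
  read 'b': s4 → s3
  read 'b': s3 → s5
  read 'b': s5 → s1
  read 'a': s1 → s7
  read 'b': s7 → s1
  read 'b': s1 → s4
  read 'b': s4 → s3
  end s3, accepted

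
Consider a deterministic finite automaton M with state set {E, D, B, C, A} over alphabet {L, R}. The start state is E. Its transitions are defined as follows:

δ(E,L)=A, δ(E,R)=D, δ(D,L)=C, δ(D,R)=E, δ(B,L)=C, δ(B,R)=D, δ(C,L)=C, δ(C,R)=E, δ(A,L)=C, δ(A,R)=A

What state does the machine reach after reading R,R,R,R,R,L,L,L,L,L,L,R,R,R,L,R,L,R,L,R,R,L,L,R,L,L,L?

C

E → D → E → D → E → D → C → C → C → C → C → C → E → D → E → A → A → C → E → A → A → A → C → C → E → A → C → C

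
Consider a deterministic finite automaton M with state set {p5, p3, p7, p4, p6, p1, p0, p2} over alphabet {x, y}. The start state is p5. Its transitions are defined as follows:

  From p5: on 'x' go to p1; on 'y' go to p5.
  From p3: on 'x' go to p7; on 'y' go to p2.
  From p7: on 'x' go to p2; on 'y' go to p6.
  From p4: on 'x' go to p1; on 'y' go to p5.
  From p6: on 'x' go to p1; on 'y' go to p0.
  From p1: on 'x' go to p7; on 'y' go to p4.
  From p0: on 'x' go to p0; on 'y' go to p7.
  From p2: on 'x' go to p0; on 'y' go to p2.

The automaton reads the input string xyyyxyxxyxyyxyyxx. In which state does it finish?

p5 → p1 → p4 → p5 → p5 → p1 → p4 → p1 → p7 → p6 → p1 → p4 → p5 → p1 → p4 → p5 → p1 → p7

p7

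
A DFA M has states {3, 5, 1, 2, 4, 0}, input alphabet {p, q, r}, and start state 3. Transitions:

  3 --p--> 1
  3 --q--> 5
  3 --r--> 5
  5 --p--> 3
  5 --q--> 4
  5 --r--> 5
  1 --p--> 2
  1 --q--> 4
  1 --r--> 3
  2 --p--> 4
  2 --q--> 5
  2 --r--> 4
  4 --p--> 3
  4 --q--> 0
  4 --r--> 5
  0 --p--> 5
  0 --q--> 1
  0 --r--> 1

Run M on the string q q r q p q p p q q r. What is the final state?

Trace: 3 -q-> 5 -q-> 4 -r-> 5 -q-> 4 -p-> 3 -q-> 5 -p-> 3 -p-> 1 -q-> 4 -q-> 0 -r-> 1

1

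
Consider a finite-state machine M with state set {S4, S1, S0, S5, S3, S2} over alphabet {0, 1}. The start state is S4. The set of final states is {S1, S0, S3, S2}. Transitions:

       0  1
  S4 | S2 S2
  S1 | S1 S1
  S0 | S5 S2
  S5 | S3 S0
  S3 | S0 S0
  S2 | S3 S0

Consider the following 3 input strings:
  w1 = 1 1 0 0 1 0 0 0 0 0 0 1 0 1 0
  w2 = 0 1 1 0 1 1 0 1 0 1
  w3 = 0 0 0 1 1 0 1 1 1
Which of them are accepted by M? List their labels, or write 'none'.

w1:
  start at S4
  read '1': S4 → S2
  read '1': S2 → S0
  read '0': S0 → S5
  read '0': S5 → S3
  read '1': S3 → S0
  read '0': S0 → S5
  read '0': S5 → S3
  read '0': S3 → S0
  read '0': S0 → S5
  read '0': S5 → S3
  read '0': S3 → S0
  read '1': S0 → S2
  read '0': S2 → S3
  read '1': S3 → S0
  read '0': S0 → S5
  end S5, rejected
w2:
  start at S4
  read '0': S4 → S2
  read '1': S2 → S0
  read '1': S0 → S2
  read '0': S2 → S3
  read '1': S3 → S0
  read '1': S0 → S2
  read '0': S2 → S3
  read '1': S3 → S0
  read '0': S0 → S5
  read '1': S5 → S0
  end S0, accepted
w3:
  start at S4
  read '0': S4 → S2
  read '0': S2 → S3
  read '0': S3 → S0
  read '1': S0 → S2
  read '1': S2 → S0
  read '0': S0 → S5
  read '1': S5 → S0
  read '1': S0 → S2
  read '1': S2 → S0
  end S0, accepted

w2, w3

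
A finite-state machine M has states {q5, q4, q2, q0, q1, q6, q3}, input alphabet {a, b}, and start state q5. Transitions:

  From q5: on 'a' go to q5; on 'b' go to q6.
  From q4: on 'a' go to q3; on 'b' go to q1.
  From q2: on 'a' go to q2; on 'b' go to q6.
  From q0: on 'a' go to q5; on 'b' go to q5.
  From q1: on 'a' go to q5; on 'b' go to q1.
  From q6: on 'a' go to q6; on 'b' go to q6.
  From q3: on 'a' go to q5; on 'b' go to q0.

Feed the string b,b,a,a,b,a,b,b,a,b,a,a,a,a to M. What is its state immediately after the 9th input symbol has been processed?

Trace: q5 -b-> q6 -b-> q6 -a-> q6 -a-> q6 -b-> q6 -a-> q6 -b-> q6 -b-> q6 -a-> q6
After 9 symbols: q6.

q6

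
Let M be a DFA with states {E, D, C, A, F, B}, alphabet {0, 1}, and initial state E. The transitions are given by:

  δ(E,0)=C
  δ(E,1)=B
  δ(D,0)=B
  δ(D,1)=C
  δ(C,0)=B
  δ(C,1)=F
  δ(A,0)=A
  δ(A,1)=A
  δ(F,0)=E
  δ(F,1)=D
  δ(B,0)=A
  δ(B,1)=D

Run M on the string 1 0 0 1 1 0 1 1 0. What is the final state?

Trace: E -1-> B -0-> A -0-> A -1-> A -1-> A -0-> A -1-> A -1-> A -0-> A

A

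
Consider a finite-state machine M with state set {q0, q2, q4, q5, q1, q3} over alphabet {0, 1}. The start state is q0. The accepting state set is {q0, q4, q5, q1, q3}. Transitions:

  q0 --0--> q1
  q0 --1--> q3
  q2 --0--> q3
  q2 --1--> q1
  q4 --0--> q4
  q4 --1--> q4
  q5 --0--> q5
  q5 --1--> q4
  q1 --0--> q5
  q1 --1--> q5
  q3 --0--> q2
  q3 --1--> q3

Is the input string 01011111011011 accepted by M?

Yes

q0 → q1 → q5 → q5 → q4 → q4 → q4 → q4 → q4 → q4 → q4 → q4 → q4 → q4 → q4
End state q4 is accepting.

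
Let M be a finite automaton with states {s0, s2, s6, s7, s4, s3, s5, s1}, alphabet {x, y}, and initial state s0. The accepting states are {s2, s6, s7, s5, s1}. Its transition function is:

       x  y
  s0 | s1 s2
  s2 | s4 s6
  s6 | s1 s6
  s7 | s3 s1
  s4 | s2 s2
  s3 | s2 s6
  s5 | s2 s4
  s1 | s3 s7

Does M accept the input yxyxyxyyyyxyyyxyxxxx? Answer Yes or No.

No

Trace: s0 -y-> s2 -x-> s4 -y-> s2 -x-> s4 -y-> s2 -x-> s4 -y-> s2 -y-> s6 -y-> s6 -y-> s6 -x-> s1 -y-> s7 -y-> s1 -y-> s7 -x-> s3 -y-> s6 -x-> s1 -x-> s3 -x-> s2 -x-> s4
End state s4 is not accepting.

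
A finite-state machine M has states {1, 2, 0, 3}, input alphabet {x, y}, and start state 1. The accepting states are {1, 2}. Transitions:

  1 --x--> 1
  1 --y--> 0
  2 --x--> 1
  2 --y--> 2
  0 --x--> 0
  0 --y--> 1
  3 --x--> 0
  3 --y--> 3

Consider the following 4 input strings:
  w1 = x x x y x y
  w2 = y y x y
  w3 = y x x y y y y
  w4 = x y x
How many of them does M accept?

w1: 1 → 1 → 1 → 1 → 0 → 0 → 1  → end 1, accepted
w2: 1 → 0 → 1 → 1 → 0  → end 0, rejected
w3: 1 → 0 → 0 → 0 → 1 → 0 → 1 → 0  → end 0, rejected
w4: 1 → 1 → 0 → 0  → end 0, rejected

1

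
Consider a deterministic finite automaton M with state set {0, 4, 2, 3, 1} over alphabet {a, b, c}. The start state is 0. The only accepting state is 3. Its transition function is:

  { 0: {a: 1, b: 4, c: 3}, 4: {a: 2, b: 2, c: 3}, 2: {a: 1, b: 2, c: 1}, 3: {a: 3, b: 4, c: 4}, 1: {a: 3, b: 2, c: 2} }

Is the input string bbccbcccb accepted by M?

0 → 4 → 2 → 1 → 2 → 2 → 1 → 2 → 1 → 2
End state 2 is not accepting.

No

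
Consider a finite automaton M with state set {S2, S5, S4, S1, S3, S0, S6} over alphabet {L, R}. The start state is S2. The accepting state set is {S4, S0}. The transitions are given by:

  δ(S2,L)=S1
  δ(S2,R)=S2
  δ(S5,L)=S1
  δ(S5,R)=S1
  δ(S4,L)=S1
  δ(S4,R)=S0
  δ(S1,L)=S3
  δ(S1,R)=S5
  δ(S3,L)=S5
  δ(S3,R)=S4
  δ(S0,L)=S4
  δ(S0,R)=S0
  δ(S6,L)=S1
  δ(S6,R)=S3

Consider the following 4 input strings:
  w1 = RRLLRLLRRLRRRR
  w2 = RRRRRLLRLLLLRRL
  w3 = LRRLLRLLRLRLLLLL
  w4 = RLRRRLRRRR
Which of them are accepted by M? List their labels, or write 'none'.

w1

w1:
  start at S2
  read 'R': S2 → S2
  read 'R': S2 → S2
  read 'L': S2 → S1
  read 'L': S1 → S3
  read 'R': S3 → S4
  read 'L': S4 → S1
  read 'L': S1 → S3
  read 'R': S3 → S4
  read 'R': S4 → S0
  read 'L': S0 → S4
  read 'R': S4 → S0
  read 'R': S0 → S0
  read 'R': S0 → S0
  read 'R': S0 → S0
  end S0, accepted
w2:
  start at S2
  read 'R': S2 → S2
  read 'R': S2 → S2
  read 'R': S2 → S2
  read 'R': S2 → S2
  read 'R': S2 → S2
  read 'L': S2 → S1
  read 'L': S1 → S3
  read 'R': S3 → S4
  read 'L': S4 → S1
  read 'L': S1 → S3
  read 'L': S3 → S5
  read 'L': S5 → S1
  read 'R': S1 → S5
  read 'R': S5 → S1
  read 'L': S1 → S3
  end S3, rejected
w3:
  start at S2
  read 'L': S2 → S1
  read 'R': S1 → S5
  read 'R': S5 → S1
  read 'L': S1 → S3
  read 'L': S3 → S5
  read 'R': S5 → S1
  read 'L': S1 → S3
  read 'L': S3 → S5
  read 'R': S5 → S1
  read 'L': S1 → S3
  read 'R': S3 → S4
  read 'L': S4 → S1
  read 'L': S1 → S3
  read 'L': S3 → S5
  read 'L': S5 → S1
  read 'L': S1 → S3
  end S3, rejected
w4:
  start at S2
  read 'R': S2 → S2
  read 'L': S2 → S1
  read 'R': S1 → S5
  read 'R': S5 → S1
  read 'R': S1 → S5
  read 'L': S5 → S1
  read 'R': S1 → S5
  read 'R': S5 → S1
  read 'R': S1 → S5
  read 'R': S5 → S1
  end S1, rejected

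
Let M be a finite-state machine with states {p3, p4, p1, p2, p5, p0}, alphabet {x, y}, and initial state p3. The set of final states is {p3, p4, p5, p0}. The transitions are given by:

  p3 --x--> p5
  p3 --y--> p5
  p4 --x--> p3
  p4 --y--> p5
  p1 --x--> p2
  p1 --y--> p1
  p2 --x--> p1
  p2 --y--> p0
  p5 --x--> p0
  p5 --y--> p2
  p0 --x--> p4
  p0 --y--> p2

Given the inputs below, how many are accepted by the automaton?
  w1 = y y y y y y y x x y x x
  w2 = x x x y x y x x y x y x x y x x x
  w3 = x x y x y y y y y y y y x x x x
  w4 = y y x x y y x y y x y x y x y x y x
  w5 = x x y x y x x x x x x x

2

w1: p3 → p5 → p2 → p0 → p2 → p0 → p2 → p0 → p4 → p3 → p5 → p0 → p4  → end p4, accepted
w2: p3 → p5 → p0 → p4 → p5 → p0 → p2 → p1 → p2 → p0 → p4 → p5 → p0 → p4 → p5 → p0 → p4 → p3  → end p3, accepted
w3: p3 → p5 → p0 → p2 → p1 → p1 → p1 → p1 → p1 → p1 → p1 → p1 → p1 → p2 → p1 → p2 → p1  → end p1, rejected
w4: p3 → p5 → p2 → p1 → p2 → p0 → p2 → p1 → p1 → p1 → p2 → p0 → p4 → p5 → p0 → p2 → p1 → p1 → p2  → end p2, rejected
w5: p3 → p5 → p0 → p2 → p1 → p1 → p2 → p1 → p2 → p1 → p2 → p1 → p2  → end p2, rejected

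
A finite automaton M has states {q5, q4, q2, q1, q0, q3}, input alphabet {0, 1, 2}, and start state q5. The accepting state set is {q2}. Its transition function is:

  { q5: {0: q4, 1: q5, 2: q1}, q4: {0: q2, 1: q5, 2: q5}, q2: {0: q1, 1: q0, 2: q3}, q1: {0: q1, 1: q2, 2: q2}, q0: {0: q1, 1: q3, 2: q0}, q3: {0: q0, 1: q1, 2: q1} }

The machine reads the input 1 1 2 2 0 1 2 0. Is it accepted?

No

Trace: q5 -1-> q5 -1-> q5 -2-> q1 -2-> q2 -0-> q1 -1-> q2 -2-> q3 -0-> q0
End state q0 is not accepting.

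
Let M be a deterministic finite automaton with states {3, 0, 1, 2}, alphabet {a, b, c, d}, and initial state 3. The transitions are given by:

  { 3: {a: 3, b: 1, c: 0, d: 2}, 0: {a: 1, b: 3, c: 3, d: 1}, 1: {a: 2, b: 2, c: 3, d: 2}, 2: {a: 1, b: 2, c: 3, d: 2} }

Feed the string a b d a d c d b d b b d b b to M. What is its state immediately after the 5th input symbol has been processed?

2

3 → 3 → 1 → 2 → 1 → 2
After 5 symbols: 2.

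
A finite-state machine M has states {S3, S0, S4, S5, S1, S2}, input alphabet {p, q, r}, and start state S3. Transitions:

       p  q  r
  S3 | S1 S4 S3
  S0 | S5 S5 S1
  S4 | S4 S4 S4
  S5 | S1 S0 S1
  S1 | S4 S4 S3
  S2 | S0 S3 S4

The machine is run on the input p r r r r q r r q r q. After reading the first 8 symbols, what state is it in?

start at S3
read 'p': S3 → S1
read 'r': S1 → S3
read 'r': S3 → S3
read 'r': S3 → S3
read 'r': S3 → S3
read 'q': S3 → S4
read 'r': S4 → S4
read 'r': S4 → S4
After 8 symbols: S4.

S4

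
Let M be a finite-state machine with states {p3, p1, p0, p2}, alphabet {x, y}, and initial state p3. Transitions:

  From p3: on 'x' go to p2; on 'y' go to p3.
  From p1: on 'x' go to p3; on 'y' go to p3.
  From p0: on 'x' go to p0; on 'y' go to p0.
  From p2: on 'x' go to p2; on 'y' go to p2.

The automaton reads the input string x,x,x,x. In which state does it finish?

Trace: p3 -x-> p2 -x-> p2 -x-> p2 -x-> p2

p2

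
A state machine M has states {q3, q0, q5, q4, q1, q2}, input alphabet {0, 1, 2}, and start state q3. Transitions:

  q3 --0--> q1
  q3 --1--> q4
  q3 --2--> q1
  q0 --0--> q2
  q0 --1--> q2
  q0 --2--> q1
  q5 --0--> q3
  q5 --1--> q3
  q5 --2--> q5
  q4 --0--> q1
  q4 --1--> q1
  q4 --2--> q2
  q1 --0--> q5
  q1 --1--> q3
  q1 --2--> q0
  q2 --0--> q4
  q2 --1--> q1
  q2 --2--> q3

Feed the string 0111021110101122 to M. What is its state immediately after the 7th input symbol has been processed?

q3

Trace: q3 -0-> q1 -1-> q3 -1-> q4 -1-> q1 -0-> q5 -2-> q5 -1-> q3
After 7 symbols: q3.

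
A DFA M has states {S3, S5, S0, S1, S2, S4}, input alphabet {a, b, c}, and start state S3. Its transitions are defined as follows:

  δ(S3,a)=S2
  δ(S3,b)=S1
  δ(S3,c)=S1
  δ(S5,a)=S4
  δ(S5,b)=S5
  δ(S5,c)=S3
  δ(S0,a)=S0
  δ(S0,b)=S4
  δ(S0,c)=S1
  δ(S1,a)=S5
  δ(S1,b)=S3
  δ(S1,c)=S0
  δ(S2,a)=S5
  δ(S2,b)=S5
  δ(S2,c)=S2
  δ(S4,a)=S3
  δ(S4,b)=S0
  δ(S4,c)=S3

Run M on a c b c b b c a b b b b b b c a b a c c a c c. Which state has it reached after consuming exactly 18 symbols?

start at S3
read 'a': S3 → S2
read 'c': S2 → S2
read 'b': S2 → S5
read 'c': S5 → S3
read 'b': S3 → S1
read 'b': S1 → S3
read 'c': S3 → S1
read 'a': S1 → S5
read 'b': S5 → S5
read 'b': S5 → S5
read 'b': S5 → S5
read 'b': S5 → S5
read 'b': S5 → S5
read 'b': S5 → S5
read 'c': S5 → S3
read 'a': S3 → S2
read 'b': S2 → S5
read 'a': S5 → S4
After 18 symbols: S4.

S4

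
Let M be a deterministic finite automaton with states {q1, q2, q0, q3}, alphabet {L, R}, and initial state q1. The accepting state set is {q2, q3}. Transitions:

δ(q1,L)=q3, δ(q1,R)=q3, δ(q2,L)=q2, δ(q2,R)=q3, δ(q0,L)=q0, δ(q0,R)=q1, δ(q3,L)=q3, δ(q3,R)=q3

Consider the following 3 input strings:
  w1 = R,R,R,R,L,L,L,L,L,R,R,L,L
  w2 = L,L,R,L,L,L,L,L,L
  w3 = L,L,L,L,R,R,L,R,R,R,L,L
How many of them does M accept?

w1:
  start at q1
  read 'R': q1 → q3
  read 'R': q3 → q3
  read 'R': q3 → q3
  read 'R': q3 → q3
  read 'L': q3 → q3
  read 'L': q3 → q3
  read 'L': q3 → q3
  read 'L': q3 → q3
  read 'L': q3 → q3
  read 'R': q3 → q3
  read 'R': q3 → q3
  read 'L': q3 → q3
  read 'L': q3 → q3
  end q3, accepted
w2:
  start at q1
  read 'L': q1 → q3
  read 'L': q3 → q3
  read 'R': q3 → q3
  read 'L': q3 → q3
  read 'L': q3 → q3
  read 'L': q3 → q3
  read 'L': q3 → q3
  read 'L': q3 → q3
  read 'L': q3 → q3
  end q3, accepted
w3:
  start at q1
  read 'L': q1 → q3
  read 'L': q3 → q3
  read 'L': q3 → q3
  read 'L': q3 → q3
  read 'R': q3 → q3
  read 'R': q3 → q3
  read 'L': q3 → q3
  read 'R': q3 → q3
  read 'R': q3 → q3
  read 'R': q3 → q3
  read 'L': q3 → q3
  read 'L': q3 → q3
  end q3, accepted

3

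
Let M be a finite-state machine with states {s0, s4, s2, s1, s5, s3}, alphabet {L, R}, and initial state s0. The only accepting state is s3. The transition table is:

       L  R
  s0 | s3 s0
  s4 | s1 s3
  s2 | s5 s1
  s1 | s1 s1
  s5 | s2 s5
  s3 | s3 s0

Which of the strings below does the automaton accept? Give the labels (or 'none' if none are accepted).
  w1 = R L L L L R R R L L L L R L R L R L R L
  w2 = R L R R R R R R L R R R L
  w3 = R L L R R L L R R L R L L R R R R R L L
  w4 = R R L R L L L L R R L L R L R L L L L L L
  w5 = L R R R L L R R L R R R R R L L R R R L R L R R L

w1, w2, w3, w4, w5

w1: s0 → s0 → s3 → s3 → s3 → s3 → s0 → s0 → s0 → s3 → s3 → s3 → s3 → s0 → s3 → s0 → s3 → s0 → s3 → s0 → s3  → end s3, accepted
w2: s0 → s0 → s3 → s0 → s0 → s0 → s0 → s0 → s0 → s3 → s0 → s0 → s0 → s3  → end s3, accepted
w3: s0 → s0 → s3 → s3 → s0 → s0 → s3 → s3 → s0 → s0 → s3 → s0 → s3 → s3 → s0 → s0 → s0 → s0 → s0 → s3 → s3  → end s3, accepted
w4: s0 → s0 → s0 → s3 → s0 → s3 → s3 → s3 → s3 → s0 → s0 → s3 → s3 → s0 → s3 → s0 → s3 → s3 → s3 → s3 → s3 → s3  → end s3, accepted
w5: s0 → s3 → s0 → s0 → s0 → s3 → s3 → s0 → s0 → s3 → s0 → s0 → s0 → s0 → s0 → s3 → s3 → s0 → s0 → s0 → s3 → s0 → s3 → s0 → s0 → s3  → end s3, accepted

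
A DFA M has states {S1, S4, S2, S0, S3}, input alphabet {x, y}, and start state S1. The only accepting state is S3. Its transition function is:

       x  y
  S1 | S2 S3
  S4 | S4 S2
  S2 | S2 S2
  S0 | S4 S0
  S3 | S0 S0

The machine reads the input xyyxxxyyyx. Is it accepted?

No

Trace: S1 -x-> S2 -y-> S2 -y-> S2 -x-> S2 -x-> S2 -x-> S2 -y-> S2 -y-> S2 -y-> S2 -x-> S2
End state S2 is not accepting.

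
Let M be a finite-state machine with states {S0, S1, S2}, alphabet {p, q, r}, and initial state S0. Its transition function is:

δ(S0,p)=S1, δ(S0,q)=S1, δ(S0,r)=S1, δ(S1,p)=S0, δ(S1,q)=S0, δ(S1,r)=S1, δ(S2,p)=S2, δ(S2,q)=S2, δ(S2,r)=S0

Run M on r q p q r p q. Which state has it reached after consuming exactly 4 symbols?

S0

S0 → S1 → S0 → S1 → S0
After 4 symbols: S0.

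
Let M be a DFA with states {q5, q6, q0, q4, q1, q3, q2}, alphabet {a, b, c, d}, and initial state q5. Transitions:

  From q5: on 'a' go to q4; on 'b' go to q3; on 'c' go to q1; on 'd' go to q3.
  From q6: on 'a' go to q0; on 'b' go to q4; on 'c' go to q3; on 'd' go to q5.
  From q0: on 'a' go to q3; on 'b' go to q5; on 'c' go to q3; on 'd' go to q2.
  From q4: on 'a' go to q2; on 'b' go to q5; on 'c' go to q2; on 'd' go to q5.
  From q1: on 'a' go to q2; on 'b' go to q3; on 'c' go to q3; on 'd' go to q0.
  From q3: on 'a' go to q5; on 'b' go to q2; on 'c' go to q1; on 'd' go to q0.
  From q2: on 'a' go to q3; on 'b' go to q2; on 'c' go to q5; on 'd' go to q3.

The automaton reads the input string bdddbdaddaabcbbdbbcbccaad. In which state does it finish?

q5

q5 → q3 → q0 → q2 → q3 → q2 → q3 → q5 → q3 → q0 → q3 → q5 → q3 → q1 → q3 → q2 → q3 → q2 → q2 → q5 → q3 → q1 → q3 → q5 → q4 → q5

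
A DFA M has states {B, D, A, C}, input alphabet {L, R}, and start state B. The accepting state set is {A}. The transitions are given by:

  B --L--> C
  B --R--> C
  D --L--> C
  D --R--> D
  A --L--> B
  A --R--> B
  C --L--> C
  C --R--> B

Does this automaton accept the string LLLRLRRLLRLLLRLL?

No

Trace: B -L-> C -L-> C -L-> C -R-> B -L-> C -R-> B -R-> C -L-> C -L-> C -R-> B -L-> C -L-> C -L-> C -R-> B -L-> C -L-> C
End state C is not accepting.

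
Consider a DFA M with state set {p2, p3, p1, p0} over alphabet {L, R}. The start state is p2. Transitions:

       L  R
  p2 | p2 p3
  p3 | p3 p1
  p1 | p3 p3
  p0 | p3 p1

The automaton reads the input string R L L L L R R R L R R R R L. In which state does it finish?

Trace: p2 -R-> p3 -L-> p3 -L-> p3 -L-> p3 -L-> p3 -R-> p1 -R-> p3 -R-> p1 -L-> p3 -R-> p1 -R-> p3 -R-> p1 -R-> p3 -L-> p3

p3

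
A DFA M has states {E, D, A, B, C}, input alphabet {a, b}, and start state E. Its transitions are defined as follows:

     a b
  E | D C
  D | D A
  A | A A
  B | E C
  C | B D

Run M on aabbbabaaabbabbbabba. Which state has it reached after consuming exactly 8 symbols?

Trace: E -a-> D -a-> D -b-> A -b-> A -b-> A -a-> A -b-> A -a-> A
After 8 symbols: A.

A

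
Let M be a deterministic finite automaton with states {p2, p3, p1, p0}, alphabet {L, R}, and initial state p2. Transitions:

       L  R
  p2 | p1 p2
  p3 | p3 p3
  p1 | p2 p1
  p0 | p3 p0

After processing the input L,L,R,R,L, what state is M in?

p1

start at p2
read 'L': p2 → p1
read 'L': p1 → p2
read 'R': p2 → p2
read 'R': p2 → p2
read 'L': p2 → p1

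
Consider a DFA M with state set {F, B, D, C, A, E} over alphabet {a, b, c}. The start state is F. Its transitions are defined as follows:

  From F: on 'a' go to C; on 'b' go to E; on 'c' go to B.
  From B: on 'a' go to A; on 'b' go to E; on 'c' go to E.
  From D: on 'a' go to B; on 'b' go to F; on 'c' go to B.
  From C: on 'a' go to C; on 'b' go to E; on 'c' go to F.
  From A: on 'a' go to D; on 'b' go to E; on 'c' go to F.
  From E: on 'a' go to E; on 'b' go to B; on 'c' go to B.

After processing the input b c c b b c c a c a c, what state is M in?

F

F → E → B → E → B → E → B → E → E → B → A → F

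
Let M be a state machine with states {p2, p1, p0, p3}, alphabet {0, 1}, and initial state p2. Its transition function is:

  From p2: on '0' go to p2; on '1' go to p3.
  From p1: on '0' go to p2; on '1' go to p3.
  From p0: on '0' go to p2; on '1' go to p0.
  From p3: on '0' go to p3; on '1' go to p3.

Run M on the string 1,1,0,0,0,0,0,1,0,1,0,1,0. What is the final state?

p3

Trace: p2 -1-> p3 -1-> p3 -0-> p3 -0-> p3 -0-> p3 -0-> p3 -0-> p3 -1-> p3 -0-> p3 -1-> p3 -0-> p3 -1-> p3 -0-> p3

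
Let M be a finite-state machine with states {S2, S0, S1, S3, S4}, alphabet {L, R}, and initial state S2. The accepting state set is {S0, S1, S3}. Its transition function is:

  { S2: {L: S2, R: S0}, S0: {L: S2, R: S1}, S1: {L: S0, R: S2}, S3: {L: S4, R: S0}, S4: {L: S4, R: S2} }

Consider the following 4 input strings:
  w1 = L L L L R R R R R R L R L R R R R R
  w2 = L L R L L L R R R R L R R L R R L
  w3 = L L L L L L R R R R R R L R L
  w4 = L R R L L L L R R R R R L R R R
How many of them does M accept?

2

w1: S2 → S2 → S2 → S2 → S2 → S0 → S1 → S2 → S0 → S1 → S2 → S2 → S0 → S2 → S0 → S1 → S2 → S0 → S1  → end S1, accepted
w2: S2 → S2 → S2 → S0 → S2 → S2 → S2 → S0 → S1 → S2 → S0 → S2 → S0 → S1 → S0 → S1 → S2 → S2  → end S2, rejected
w3: S2 → S2 → S2 → S2 → S2 → S2 → S2 → S0 → S1 → S2 → S0 → S1 → S2 → S2 → S0 → S2  → end S2, rejected
w4: S2 → S2 → S0 → S1 → S0 → S2 → S2 → S2 → S0 → S1 → S2 → S0 → S1 → S0 → S1 → S2 → S0  → end S0, accepted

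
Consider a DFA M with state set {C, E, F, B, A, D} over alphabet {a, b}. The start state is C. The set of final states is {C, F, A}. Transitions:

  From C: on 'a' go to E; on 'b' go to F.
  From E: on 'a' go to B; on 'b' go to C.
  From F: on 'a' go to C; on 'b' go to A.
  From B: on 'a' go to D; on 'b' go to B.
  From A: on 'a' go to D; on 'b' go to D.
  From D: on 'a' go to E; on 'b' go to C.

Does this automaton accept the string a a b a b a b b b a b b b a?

C → E → B → B → D → C → E → C → F → A → D → C → F → A → D
End state D is not accepting.

No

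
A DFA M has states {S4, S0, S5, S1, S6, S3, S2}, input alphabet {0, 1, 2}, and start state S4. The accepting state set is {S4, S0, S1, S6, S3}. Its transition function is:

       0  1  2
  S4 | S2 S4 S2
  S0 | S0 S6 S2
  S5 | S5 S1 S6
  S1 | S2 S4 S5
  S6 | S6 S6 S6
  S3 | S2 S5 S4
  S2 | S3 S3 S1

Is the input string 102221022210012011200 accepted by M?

S4 → S4 → S2 → S1 → S5 → S6 → S6 → S6 → S6 → S6 → S6 → S6 → S6 → S6 → S6 → S6 → S6 → S6 → S6 → S6 → S6 → S6
End state S6 is accepting.

Yes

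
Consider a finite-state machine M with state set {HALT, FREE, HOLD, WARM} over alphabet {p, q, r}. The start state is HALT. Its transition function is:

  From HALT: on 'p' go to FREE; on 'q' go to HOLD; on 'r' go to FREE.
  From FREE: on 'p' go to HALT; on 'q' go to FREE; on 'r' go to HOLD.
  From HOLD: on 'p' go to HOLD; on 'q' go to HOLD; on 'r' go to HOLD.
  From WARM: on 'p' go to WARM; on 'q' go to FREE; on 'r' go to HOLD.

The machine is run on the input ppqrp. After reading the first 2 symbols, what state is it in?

HALT → FREE → HALT
After 2 symbols: HALT.

HALT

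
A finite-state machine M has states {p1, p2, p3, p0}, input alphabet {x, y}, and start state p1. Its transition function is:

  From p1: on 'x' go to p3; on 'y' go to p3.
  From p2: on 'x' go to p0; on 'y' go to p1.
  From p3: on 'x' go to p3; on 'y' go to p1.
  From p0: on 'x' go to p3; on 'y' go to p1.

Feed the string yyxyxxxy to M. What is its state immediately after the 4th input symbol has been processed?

p1 → p3 → p1 → p3 → p1
After 4 symbols: p1.

p1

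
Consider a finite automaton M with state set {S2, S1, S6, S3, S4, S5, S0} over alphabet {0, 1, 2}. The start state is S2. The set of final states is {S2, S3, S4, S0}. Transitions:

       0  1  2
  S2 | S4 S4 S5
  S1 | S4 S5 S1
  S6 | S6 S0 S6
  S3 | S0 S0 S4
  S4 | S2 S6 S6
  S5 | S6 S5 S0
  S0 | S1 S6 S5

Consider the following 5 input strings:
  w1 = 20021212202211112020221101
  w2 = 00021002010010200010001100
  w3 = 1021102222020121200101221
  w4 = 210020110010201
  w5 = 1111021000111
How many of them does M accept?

w1: Trace: S2 -2-> S5 -0-> S6 -0-> S6 -2-> S6 -1-> S0 -2-> S5 -1-> S5 -2-> S0 -2-> S5 -0-> S6 -2-> S6 -2-> S6 -1-> S0 -1-> S6 -1-> S0 -1-> S6 -2-> S6 -0-> S6 -2-> S6 -0-> S6 -2-> S6 -2-> S6 -1-> S0 -1-> S6 -0-> S6 -1-> S0  → end S0, accepted
w2: Trace: S2 -0-> S4 -0-> S2 -0-> S4 -2-> S6 -1-> S0 -0-> S1 -0-> S4 -2-> S6 -0-> S6 -1-> S0 -0-> S1 -0-> S4 -1-> S6 -0-> S6 -2-> S6 -0-> S6 -0-> S6 -0-> S6 -1-> S0 -0-> S1 -0-> S4 -0-> S2 -1-> S4 -1-> S6 -0-> S6 -0-> S6  → end S6, rejected
w3: Trace: S2 -1-> S4 -0-> S2 -2-> S5 -1-> S5 -1-> S5 -0-> S6 -2-> S6 -2-> S6 -2-> S6 -2-> S6 -0-> S6 -2-> S6 -0-> S6 -1-> S0 -2-> S5 -1-> S5 -2-> S0 -0-> S1 -0-> S4 -1-> S6 -0-> S6 -1-> S0 -2-> S5 -2-> S0 -1-> S6  → end S6, rejected
w4: Trace: S2 -2-> S5 -1-> S5 -0-> S6 -0-> S6 -2-> S6 -0-> S6 -1-> S0 -1-> S6 -0-> S6 -0-> S6 -1-> S0 -0-> S1 -2-> S1 -0-> S4 -1-> S6  → end S6, rejected
w5: Trace: S2 -1-> S4 -1-> S6 -1-> S0 -1-> S6 -0-> S6 -2-> S6 -1-> S0 -0-> S1 -0-> S4 -0-> S2 -1-> S4 -1-> S6 -1-> S0  → end S0, accepted

2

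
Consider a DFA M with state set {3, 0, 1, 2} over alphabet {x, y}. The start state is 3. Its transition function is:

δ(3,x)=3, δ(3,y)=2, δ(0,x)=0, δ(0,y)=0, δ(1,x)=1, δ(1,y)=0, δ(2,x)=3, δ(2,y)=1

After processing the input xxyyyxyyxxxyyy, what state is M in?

start at 3
read 'x': 3 → 3
read 'x': 3 → 3
read 'y': 3 → 2
read 'y': 2 → 1
read 'y': 1 → 0
read 'x': 0 → 0
read 'y': 0 → 0
read 'y': 0 → 0
read 'x': 0 → 0
read 'x': 0 → 0
read 'x': 0 → 0
read 'y': 0 → 0
read 'y': 0 → 0
read 'y': 0 → 0

0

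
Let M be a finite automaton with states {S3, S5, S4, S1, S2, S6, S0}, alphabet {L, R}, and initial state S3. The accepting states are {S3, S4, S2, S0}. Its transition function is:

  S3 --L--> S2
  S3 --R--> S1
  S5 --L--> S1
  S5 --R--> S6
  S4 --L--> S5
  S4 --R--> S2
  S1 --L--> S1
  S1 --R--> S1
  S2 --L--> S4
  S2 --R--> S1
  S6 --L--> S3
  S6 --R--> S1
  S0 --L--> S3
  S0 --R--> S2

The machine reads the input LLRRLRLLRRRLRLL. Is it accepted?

No

start at S3
read 'L': S3 → S2
read 'L': S2 → S4
read 'R': S4 → S2
read 'R': S2 → S1
read 'L': S1 → S1
read 'R': S1 → S1
read 'L': S1 → S1
read 'L': S1 → S1
read 'R': S1 → S1
read 'R': S1 → S1
read 'R': S1 → S1
read 'L': S1 → S1
read 'R': S1 → S1
read 'L': S1 → S1
read 'L': S1 → S1
End state S1 is not accepting.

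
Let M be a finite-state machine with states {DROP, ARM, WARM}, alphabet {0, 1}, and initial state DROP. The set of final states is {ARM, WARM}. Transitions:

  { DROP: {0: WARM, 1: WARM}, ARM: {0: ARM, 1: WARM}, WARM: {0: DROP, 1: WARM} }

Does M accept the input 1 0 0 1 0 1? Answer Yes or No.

start at DROP
read '1': DROP → WARM
read '0': WARM → DROP
read '0': DROP → WARM
read '1': WARM → WARM
read '0': WARM → DROP
read '1': DROP → WARM
End state WARM is accepting.

Yes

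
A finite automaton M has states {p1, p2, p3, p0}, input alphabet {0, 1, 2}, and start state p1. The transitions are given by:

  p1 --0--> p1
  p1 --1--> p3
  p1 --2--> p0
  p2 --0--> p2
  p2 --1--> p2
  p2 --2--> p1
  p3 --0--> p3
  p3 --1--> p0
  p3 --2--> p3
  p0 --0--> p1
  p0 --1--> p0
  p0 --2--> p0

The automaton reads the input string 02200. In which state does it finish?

start at p1
read '0': p1 → p1
read '2': p1 → p0
read '2': p0 → p0
read '0': p0 → p1
read '0': p1 → p1

p1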